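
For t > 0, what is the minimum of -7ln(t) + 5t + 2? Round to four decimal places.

6.6447

g'(t) = -7/t + 5 = 0 gives t = 7/5.
g''(t) = 7/t², which is positive for t > 0, so this is a local minimum.
g(7/5) = -7·ln(7/5) + 7 + 2 ≈ 6.6447.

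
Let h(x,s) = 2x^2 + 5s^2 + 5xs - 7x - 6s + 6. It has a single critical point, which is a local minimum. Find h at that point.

-17/15

∂h/∂x = 4x + 5s - 7 = 0 and ∂h/∂s = 5x + 10s - 6 = 0, so (x, s) = (8/3, -11/15).
The Hessian has h_{xx} = 4, h_{ss} = 10, h_{xs} = 5, giving D = 15 > 0 with h_{xx} > 0, so the point is a local minimum.
h(8/3, -11/15) = -17/15.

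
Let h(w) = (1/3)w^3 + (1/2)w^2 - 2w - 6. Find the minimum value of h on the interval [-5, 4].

The derivative is w^2 + w - 2, which vanishes at w = -2 and w = 1.
Evaluating at the critical points and endpoints: h(-5) = -151/6, h(-2) = -8/3, h(1) = -43/6, h(4) = 46/3.
So the minimum is h(-5) = -151/6.

-151/6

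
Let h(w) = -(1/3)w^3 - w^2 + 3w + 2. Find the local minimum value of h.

Critical points: h'(w) = -w^2 - 2w + 3 vanishes at w = -3, 1.
h''(w) = -2w - 2. h''(-3) = 4 > 0 ⇒ local minimum; h''(1) = -4 < 0 ⇒ local maximum.
Thus h has its local minimum at w = -3, with value -7.

-7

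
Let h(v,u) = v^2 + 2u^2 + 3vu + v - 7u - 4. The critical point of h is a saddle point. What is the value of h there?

68

∂h/∂v = 2v + 3u + 1 = 0 and ∂h/∂u = 3v + 4u - 7 = 0, so (v, u) = (25, -17).
The Hessian has h_{vv} = 2, h_{uu} = 4, h_{vu} = 3, giving D = -1 < 0, so the point is a saddle point.
h(25, -17) = 68.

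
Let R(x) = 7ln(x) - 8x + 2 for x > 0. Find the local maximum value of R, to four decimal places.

-5.9347

R'(x) = 7/x − 8 = 0 gives x = 7/8.
R''(x) = -7/x², which is negative for x > 0, so this is a local maximum.
R(7/8) = 7·ln(7/8) - 7 + 2 ≈ -5.9347.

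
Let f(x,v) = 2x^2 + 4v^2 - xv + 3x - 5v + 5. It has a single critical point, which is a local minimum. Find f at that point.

∂f/∂x = 4x - v + 3 = 0 and ∂f/∂v = -x + 8v - 5 = 0, so (x, v) = (-19/31, 17/31).
The Hessian has f_{xx} = 4, f_{vv} = 8, f_{xv} = -1, giving D = 31 > 0 with f_{xx} > 0, so the point is a local minimum.
f(-19/31, 17/31) = 84/31.

84/31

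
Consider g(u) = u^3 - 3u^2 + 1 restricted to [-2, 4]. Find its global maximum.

Differentiating, g'(u) = 3u^2 - 6u; which vanishes at u = 0 and u = 2.
Evaluating at the critical points and endpoints: g(-2) = -19; g(0) = 1; g(2) = -3; g(4) = 17.
The maximum over the interval is 17, attained at u = 4.

17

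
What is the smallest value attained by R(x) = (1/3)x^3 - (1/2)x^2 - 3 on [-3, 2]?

-33/2

Differentiating, R'(x) = x^2 - x; which vanishes at x = 0 and x = 1.
Evaluating at the critical points and endpoints: R(-3) = -33/2; R(0) = -3; R(1) = -19/6; R(2) = -7/3.
The minimum over the interval is -33/2, attained at x = -3.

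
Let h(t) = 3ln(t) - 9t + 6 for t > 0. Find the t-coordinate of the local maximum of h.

1/3

h'(t) = 3/t − 9 = 0 gives t = 1/3.
h''(t) = -3/t², which is negative for t > 0, so this is a local maximum.
h(1/3) = 3·ln(1/3) - 3 + 6 ≈ -0.2958.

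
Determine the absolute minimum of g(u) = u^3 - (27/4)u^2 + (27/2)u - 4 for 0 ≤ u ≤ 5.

The derivative is 3u^2 - (27/2)u + 27/2, which vanishes at u = 3/2 and u = 3.
Compare values at every candidate in [0, 5]: g(0) = -4, g(3/2) = 71/16, g(3) = 11/4, g(5) = 79/4.
So the minimum is g(0) = -4.

-4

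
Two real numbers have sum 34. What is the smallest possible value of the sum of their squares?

578

With a + b = 34, a^2 + b^2 = a^2 + (34 − a)^2.
The derivative 2a − 2(34 − a) = 4a − 68 vanishes at a = 17; second derivative 4 > 0, a minimum.
The minimum is 2·(17)^2 = 578.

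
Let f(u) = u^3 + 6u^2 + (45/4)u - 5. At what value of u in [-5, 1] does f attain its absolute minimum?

-5

Differentiating, f'(u) = 3u^2 + 12u + 45/4; which vanishes at u = -5/2 and u = -3/2.
Evaluating at the critical points and endpoints: f(-5) = -145/4, f(-5/2) = -45/4, f(-3/2) = -47/4, f(1) = 53/4.
So the minimum is f(-5) = -145/4.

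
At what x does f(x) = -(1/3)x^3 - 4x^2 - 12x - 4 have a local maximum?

-2

f'(x) = -x^2 - 8x - 12 = 0 at x = -6, -2.
Second-derivative test with f''(x) = -2x - 8: f''(-6) = 4 > 0 ⇒ local minimum; f''(-2) = -4 < 0 ⇒ local maximum.
The local maximum is f(-2) = 20/3.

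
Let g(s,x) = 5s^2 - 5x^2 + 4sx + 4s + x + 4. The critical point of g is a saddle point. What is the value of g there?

373/116

∂g/∂s = 10s + 4x + 4 = 0 and ∂g/∂x = 4s - 10x + 1 = 0, so (s, x) = (-11/29, -3/58).
The Hessian has g_{ss} = 10, g_{xx} = -10, g_{sx} = 4, giving D = -116 < 0, so the point is a saddle point.
g(-11/29, -3/58) = 373/116.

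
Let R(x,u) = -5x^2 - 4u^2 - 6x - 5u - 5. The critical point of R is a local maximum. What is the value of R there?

∂R/∂x = -10x - 6 = 0 and ∂R/∂u = -8u - 5 = 0, so (x, u) = (-3/5, -5/8).
The Hessian has R_{xx} = -10, R_{uu} = -8, R_{xu} = 0, giving D = 80 > 0 with R_{xx} < 0, so the point is a local maximum.
R(-3/5, -5/8) = -131/80.

-131/80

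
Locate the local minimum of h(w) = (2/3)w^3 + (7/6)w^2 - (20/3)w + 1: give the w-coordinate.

4/3

Critical points: h'(w) = 2w^2 + (7/3)w - 20/3 vanishes at w = -5/2, 4/3.
h''(w) = 4w + 7/3. h''(-5/2) = -23/3 < 0 ⇒ local maximum; h''(4/3) = 23/3 > 0 ⇒ local minimum.
Thus h has its local minimum at w = 4/3, with value -343/81.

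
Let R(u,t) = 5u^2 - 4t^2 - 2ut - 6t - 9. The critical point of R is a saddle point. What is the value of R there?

∂R/∂u = 10u - 2t = 0 and ∂R/∂t = -2u - 8t - 6 = 0, so (u, t) = (-1/7, -5/7).
The Hessian has R_{uu} = 10, R_{tt} = -8, R_{ut} = -2, giving D = -84 < 0, so the point is a saddle point.
R(-1/7, -5/7) = -48/7.

-48/7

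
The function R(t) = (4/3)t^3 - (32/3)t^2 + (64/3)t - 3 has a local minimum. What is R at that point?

R'(t) = 4t^2 - (64/3)t + 64/3 = 0 at t = 4/3, 4.
R''(t) = 8t - 64/3. R''(4/3) = -32/3 < 0 ⇒ local maximum; R''(4) = 32/3 > 0 ⇒ local minimum.
So the local minimum value is R(4) = -3.

-3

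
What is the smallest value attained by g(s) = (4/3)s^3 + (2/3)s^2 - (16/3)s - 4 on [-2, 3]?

-22/3

g'(s) = 4s^2 + (4/3)s - 16/3, which vanishes at s = -4/3 and s = 1.
Evaluating at the critical points and endpoints: g(-2) = -4/3; g(-4/3) = 92/81; g(1) = -22/3; g(3) = 22.
The minimum over the interval is -22/3, attained at s = 1.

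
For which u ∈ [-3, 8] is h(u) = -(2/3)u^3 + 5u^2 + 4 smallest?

Differentiating, h'(u) = -2u^2 + 10u; which vanishes at u = 0 and u = 5.
Candidates: h(-3) = 67, h(0) = 4, h(5) = 137/3, h(8) = -52/3.
The minimum over the interval is -52/3, attained at u = 8.

8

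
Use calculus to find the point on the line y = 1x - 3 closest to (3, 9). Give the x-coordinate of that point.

15/2

Minimize D(x)^2 = (x - 3)^2 + (x - 12)^2.
d/dx[D^2] = 2(x - 3) + 2·1·(x - 12) = 0 ⇒ x = 15/2.
Then y = 9/2 and the distance is √(81/2) ≈ 6.3640.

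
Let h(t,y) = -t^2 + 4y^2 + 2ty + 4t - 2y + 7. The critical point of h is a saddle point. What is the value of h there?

54/5

∂h/∂t = -2t + 2y + 4 = 0 and ∂h/∂y = 2t + 8y - 2 = 0, so (t, y) = (9/5, -1/5).
The Hessian has h_{tt} = -2, h_{yy} = 8, h_{ty} = 2, giving D = -20 < 0, so the point is a saddle point.
h(9/5, -1/5) = 54/5.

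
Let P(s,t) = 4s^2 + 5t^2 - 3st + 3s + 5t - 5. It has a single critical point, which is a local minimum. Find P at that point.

-545/71

∂P/∂s = 8s - 3t + 3 = 0 and ∂P/∂t = -3s + 10t + 5 = 0, so (s, t) = (-45/71, -49/71).
The Hessian has P_{ss} = 8, P_{tt} = 10, P_{st} = -3, giving D = 71 > 0 with P_{ss} > 0, so the point is a local minimum.
P(-45/71, -49/71) = -545/71.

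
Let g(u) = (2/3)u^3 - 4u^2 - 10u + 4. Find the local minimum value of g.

g'(u) = 2u^2 - 8u - 10. Setting g'(u) = 0 gives u ∈ {-1, 5}.
Second-derivative test with g''(u) = 4u - 8: g''(-1) = -12 < 0 ⇒ local maximum; g''(5) = 12 > 0 ⇒ local minimum.
So the local minimum value is g(5) = -188/3.

-188/3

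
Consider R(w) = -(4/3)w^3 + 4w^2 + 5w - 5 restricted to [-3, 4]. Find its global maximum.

Differentiating, R'(w) = -4w^2 + 8w + 5; which vanishes at w = -1/2 and w = 5/2.
Evaluating at the critical points and endpoints: R(-3) = 52,  R(-1/2) = -19/3,  R(5/2) = 35/3,  R(4) = -19/3.
The maximum over the interval is 52, attained at w = -3.

52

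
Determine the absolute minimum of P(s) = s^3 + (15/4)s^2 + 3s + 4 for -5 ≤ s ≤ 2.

P'(s) = 3s^2 + (15/2)s + 3, which vanishes at s = -2 and s = -1/2.
Compare values at every candidate in [-5, 2]: P(-5) = -169/4,  P(-2) = 5,  P(-1/2) = 53/16,  P(2) = 33.
Hence the absolute minimum is -169/4 at s = -5.

-169/4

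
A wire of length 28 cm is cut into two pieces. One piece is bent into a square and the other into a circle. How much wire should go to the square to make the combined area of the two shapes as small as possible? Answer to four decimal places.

Let x be the length used for the square. Square side x/4; circle radius (28−x)/(2π).
A(x) = (x/4)² + π·((28−x)/(2π))² = x²/16 + (28−x)²/(4π) for 0 ≤ x ≤ 28. A'(x) = x/8 − (28−x)/(2π) = 0 gives x = 4·28/(π+4) ≈ 15.6828.
A'' = 1/8 + 1/(2π) > 0, so this gives the minimum combined area; x ≈ 15.6828 cm to the square.

15.6828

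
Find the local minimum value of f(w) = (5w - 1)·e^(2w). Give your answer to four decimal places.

By the product rule, f'(w) = (10w + 3)·e^(2w). Since e^(2w) > 0, the only critical point is w = -3/10.
f''(-3/10) has the same sign as 10 > 0, so this is a local minimum.
f(-3/10) = (-5/2)·e^(-3/5) ≈ -1.3720.

-1.3720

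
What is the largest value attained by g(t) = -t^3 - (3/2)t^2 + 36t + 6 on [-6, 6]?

147/2

The derivative is -3t^2 - 3t + 36, which vanishes at t = -4 and t = 3.
Evaluating at the critical points and endpoints: g(-6) = -48,  g(-4) = -98,  g(3) = 147/2,  g(6) = -48.
So the maximum is g(3) = 147/2.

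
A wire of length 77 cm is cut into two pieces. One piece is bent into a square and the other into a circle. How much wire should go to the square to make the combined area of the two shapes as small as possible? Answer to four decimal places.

43.1276

Let x be the length used for the square. Square side x/4; circle radius (77−x)/(2π).
A(x) = (x/4)² + π·((77−x)/(2π))² = x²/16 + (77−x)²/(4π) for 0 ≤ x ≤ 77. A'(x) = x/8 − (77−x)/(2π) = 0 gives x = 4·77/(π+4) ≈ 43.1276.
A'' = 1/8 + 1/(2π) > 0, so this gives the minimum combined area; x ≈ 43.1276 cm to the square.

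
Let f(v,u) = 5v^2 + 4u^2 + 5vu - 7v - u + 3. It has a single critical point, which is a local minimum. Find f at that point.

-1/55

∂f/∂v = 10v + 5u - 7 = 0 and ∂f/∂u = 5v + 8u - 1 = 0, so (v, u) = (51/55, -5/11).
The Hessian has f_{vv} = 10, f_{uu} = 8, f_{vu} = 5, giving D = 55 > 0 with f_{vv} > 0, so the point is a local minimum.
f(51/55, -5/11) = -1/55.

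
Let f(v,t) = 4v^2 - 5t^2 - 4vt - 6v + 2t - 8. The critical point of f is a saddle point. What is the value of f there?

-245/24

∂f/∂v = 8v - 4t - 6 = 0 and ∂f/∂t = -4v - 10t + 2 = 0, so (v, t) = (17/24, -1/12).
The Hessian has f_{vv} = 8, f_{tt} = -10, f_{vt} = -4, giving D = -96 < 0, so the point is a saddle point.
f(17/24, -1/12) = -245/24.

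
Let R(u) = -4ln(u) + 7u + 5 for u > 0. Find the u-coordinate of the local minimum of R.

4/7

R'(u) = -4/u + 7 = 0 gives u = 4/7.
R''(u) = 4/u², which is positive for u > 0, so this is a local minimum.
R(4/7) = -4·ln(4/7) + 4 + 5 ≈ 11.2385.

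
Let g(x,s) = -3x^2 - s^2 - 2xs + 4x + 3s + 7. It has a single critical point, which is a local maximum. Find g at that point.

∂g/∂x = -6x - 2s + 4 = 0 and ∂g/∂s = -2x - 2s + 3 = 0, so (x, s) = (1/4, 5/4).
The Hessian has g_{xx} = -6, g_{ss} = -2, g_{xs} = -2, giving D = 8 > 0 with g_{xx} < 0, so the point is a local maximum.
g(1/4, 5/4) = 75/8.

75/8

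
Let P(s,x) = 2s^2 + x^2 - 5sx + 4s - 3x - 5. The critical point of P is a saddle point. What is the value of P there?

∂P/∂s = 4s - 5x + 4 = 0 and ∂P/∂x = -5s + 2x - 3 = 0, so (s, x) = (-7/17, 8/17).
The Hessian has P_{ss} = 4, P_{xx} = 2, P_{sx} = -5, giving D = -17 < 0, so the point is a saddle point.
P(-7/17, 8/17) = -111/17.

-111/17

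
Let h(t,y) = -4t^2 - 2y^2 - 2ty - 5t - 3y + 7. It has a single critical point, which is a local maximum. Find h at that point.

∂h/∂t = -8t - 2y - 5 = 0 and ∂h/∂y = -2t - 4y - 3 = 0, so (t, y) = (-1/2, -1/2).
The Hessian has h_{tt} = -8, h_{yy} = -4, h_{ty} = -2, giving D = 28 > 0 with h_{tt} < 0, so the point is a local maximum.
h(-1/2, -1/2) = 9.

9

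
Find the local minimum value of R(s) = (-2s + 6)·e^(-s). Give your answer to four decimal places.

-0.0366

Differentiating with the product rule gives R'(s) = (2s - 8)·e^(-s). Since e^(-s) > 0, the only critical point is s = 4.
R''(4) has the same sign as 2 > 0, so this is a local minimum.
R(4) = (-2)·e^(-4) ≈ -0.0366.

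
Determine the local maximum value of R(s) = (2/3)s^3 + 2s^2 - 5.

R'(s) = 2s^2 + 4s = 0 at s = -2, 0.
Since R''(s) = 4s + 4, we get R''(-2) = -4 < 0 ⇒ local maximum; R''(0) = 4 > 0 ⇒ local minimum.
Thus R has its local maximum at s = -2, with value -7/3.

-7/3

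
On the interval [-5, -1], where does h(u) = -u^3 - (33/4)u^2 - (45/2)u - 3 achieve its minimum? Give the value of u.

-1

Differentiating, h'(u) = -3u^2 - (33/2)u - 45/2; which vanishes at u = -3 and u = -5/2.
Candidates: h(-5) = 113/4,  h(-3) = 69/4,  h(-5/2) = 277/16,  h(-1) = 49/4.
The minimum over the interval is 49/4, attained at u = -1.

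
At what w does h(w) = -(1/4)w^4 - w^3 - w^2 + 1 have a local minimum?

-1

Critical points: h'(w) = -w^3 - 3w^2 - 2w vanishes at w = -2, -1, 0.
Since h''(w) = -3w^2 - 6w - 2, we get h''(-2) = -2 < 0 ⇒ local maximum; h''(-1) = 1 > 0 ⇒ local minimum; h''(0) = -2 < 0 ⇒ local maximum.
So the local minimum value is h(-1) = 3/4.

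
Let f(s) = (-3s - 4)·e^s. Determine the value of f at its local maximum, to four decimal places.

By the product rule, f'(s) = (-3s - 7)·e^s. Since e^s > 0, the only critical point is s = -7/3.
f''(-7/3) has the same sign as -3 < 0, so this is a local maximum.
f(-7/3) = (3)·e^(-7/3) ≈ 0.2909.

0.2909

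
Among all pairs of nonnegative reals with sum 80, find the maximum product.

1600

With x + y = 80, the product is P(x) = x(80 − x).
P'(x) = 80 − 2x = 0 gives x = 40; P'' = −2 < 0, so this is the maximum.
P = 40·40 = 1600.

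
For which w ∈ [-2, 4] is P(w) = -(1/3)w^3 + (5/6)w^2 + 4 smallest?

4

Differentiating, P'(w) = -w^2 + (5/3)w; which vanishes at w = 0 and w = 5/3.
Candidates: P(-2) = 10,  P(0) = 4,  P(5/3) = 773/162,  P(4) = -4.
So the minimum is P(4) = -4.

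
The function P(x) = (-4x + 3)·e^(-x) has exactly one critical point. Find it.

By the product rule, P'(x) = (4x - 7)·e^(-x). Since e^(-x) > 0, the only critical point is x = 7/4.
P''(7/4) has the same sign as 4 > 0, so this is a local minimum.
P(7/4) = (-4)·e^(-7/4) ≈ -0.6951.

7/4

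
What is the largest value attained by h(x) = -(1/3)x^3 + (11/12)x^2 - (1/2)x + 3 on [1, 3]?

Differentiating, h'(x) = -x^2 + (11/6)x - 1/2; whose only zero in [1, 3] is x = 3/2.
Candidates: h(1) = 37/12, h(3/2) = 51/16, h(3) = 3/4.
The maximum over the interval is 51/16, attained at x = 3/2.

51/16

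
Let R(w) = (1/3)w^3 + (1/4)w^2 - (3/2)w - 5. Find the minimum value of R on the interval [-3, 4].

-29/4

Differentiating, R'(w) = w^2 + (1/2)w - 3/2; which vanishes at w = -3/2 and w = 1.
Compare values at every candidate in [-3, 4]: R(-3) = -29/4,  R(-3/2) = -53/16,  R(1) = -71/12,  R(4) = 43/3.
The minimum over the interval is -29/4, attained at w = -3.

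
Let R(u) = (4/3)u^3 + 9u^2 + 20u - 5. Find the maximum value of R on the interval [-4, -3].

Differentiating, R'(u) = 4u^2 + 18u + 20; which has no zeros in [-4, -3].
Candidates: R(-4) = -79/3,  R(-3) = -20.
Hence the absolute maximum is -20 at u = -3.

-20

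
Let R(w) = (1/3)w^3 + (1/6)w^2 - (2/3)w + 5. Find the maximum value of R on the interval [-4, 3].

27/2

The derivative is w^2 + (1/3)w - 2/3, which vanishes at w = -1 and w = 2/3.
Compare values at every candidate in [-4, 3]: R(-4) = -11,  R(-1) = 11/2,  R(2/3) = 383/81,  R(3) = 27/2.
Hence the absolute maximum is 27/2 at w = 3.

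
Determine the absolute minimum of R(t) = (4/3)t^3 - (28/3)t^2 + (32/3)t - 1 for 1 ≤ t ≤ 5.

Differentiating, R'(t) = 4t^2 - (56/3)t + 32/3; whose only zero in [1, 5] is t = 4.
Candidates: R(1) = 5/3,  R(4) = -67/3,  R(5) = -43/3.
So the minimum is R(4) = -67/3.

-67/3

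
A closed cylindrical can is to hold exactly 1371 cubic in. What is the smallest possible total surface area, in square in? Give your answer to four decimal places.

683.1869

With radius r and height h, πr²h = 1371 so h = 1371/(πr²), and S(r) = 2πr² + 2πrh = 2πr² + 2·1371/r.
S'(r) = 4πr − 2·1371/r² = 0 ⇒ r³ = 1371/(2π), so r ≈ 6.0203 and h = 2r ≈ 12.0406.
S''(r) = 4π + 4·1371/r³ > 0, so this is the minimum; S ≈ 683.1869.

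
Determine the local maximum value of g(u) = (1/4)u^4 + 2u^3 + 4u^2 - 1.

Critical points: g'(u) = u^3 + 6u^2 + 8u vanishes at u = -4, -2, 0.
Since g''(u) = 3u^2 + 12u + 8, we get g''(-4) = 8 > 0 ⇒ local minimum; g''(-2) = -4 < 0 ⇒ local maximum; g''(0) = 8 > 0 ⇒ local minimum.
The local maximum is g(-2) = 3.

3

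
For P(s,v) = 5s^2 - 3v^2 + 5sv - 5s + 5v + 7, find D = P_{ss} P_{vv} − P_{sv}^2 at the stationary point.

-85

∂P/∂s = 10s + 5v - 5 = 0 and ∂P/∂v = 5s - 6v + 5 = 0, so (s, v) = (1/17, 15/17).
The Hessian has P_{ss} = 10, P_{vv} = -6, P_{sv} = 5, giving D = -85 < 0, so the point is a saddle point.
D = (10)·(-6) − (5)^2 = -85.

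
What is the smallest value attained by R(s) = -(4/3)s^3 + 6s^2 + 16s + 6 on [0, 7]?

R'(s) = -4s^2 + 12s + 16, whose only zero in [0, 7] is s = 4.
Candidates: R(0) = 6; R(4) = 242/3; R(7) = -136/3.
The minimum over the interval is -136/3, attained at s = 7.

-136/3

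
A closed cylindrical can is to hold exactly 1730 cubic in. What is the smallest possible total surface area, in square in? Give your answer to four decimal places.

797.7717

With radius r and height h, πr²h = 1730 so h = 1730/(πr²), and S(r) = 2πr² + 2πrh = 2πr² + 2·1730/r.
S'(r) = 4πr − 2·1730/r² = 0 ⇒ r³ = 1730/(2π), so r ≈ 6.5056 and h = 2r ≈ 13.0112.
S''(r) = 4π + 4·1730/r³ > 0, so this is the minimum; S ≈ 797.7717.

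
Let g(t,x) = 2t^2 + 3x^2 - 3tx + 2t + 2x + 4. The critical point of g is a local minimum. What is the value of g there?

∂g/∂t = 4t - 3x + 2 = 0 and ∂g/∂x = -3t + 6x + 2 = 0, so (t, x) = (-6/5, -14/15).
The Hessian has g_{tt} = 4, g_{xx} = 6, g_{tx} = -3, giving D = 15 > 0 with g_{tt} > 0, so the point is a local minimum.
g(-6/5, -14/15) = 28/15.

28/15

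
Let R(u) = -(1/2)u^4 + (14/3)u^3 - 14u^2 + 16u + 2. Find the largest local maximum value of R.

38/3

Critical points: R'(u) = -2u^3 + 14u^2 - 28u + 16 vanishes at u = 1, 2, 4.
Since R''(u) = -6u^2 + 28u - 28, we get R''(1) = -6 < 0 ⇒ local maximum; R''(2) = 4 > 0 ⇒ local minimum; R''(4) = -12 < 0 ⇒ local maximum.
The largest local maximum is R(4) = 38/3.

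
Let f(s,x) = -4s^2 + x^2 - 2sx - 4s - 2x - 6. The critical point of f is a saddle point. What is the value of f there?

∂f/∂s = -8s - 2x - 4 = 0 and ∂f/∂x = -2s + 2x - 2 = 0, so (s, x) = (-3/5, 2/5).
The Hessian has f_{ss} = -8, f_{xx} = 2, f_{sx} = -2, giving D = -20 < 0, so the point is a saddle point.
f(-3/5, 2/5) = -26/5.

-26/5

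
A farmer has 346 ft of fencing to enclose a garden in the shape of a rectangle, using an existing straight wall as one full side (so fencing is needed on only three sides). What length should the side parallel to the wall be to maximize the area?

173

Let the sides perpendicular to the wall have length x and the parallel side y, so 2x + y = 346 and the area is A = xy = x(346 − 2x).
A'(x) = 346 − 4x = 0 gives x = 173/2, and A''(x) = −4 < 0 confirms a maximum.
Then y = 346 − 2·173/2 = 173 and A = 29929/2.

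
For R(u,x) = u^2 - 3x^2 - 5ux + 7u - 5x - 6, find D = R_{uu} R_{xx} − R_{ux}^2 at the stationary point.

∂R/∂u = 2u - 5x + 7 = 0 and ∂R/∂x = -5u - 6x - 5 = 0, so (u, x) = (-67/37, 25/37).
The Hessian has R_{uu} = 2, R_{xx} = -6, R_{ux} = -5, giving D = -37 < 0, so the point is a saddle point.
D = (2)·(-6) − (-5)^2 = -37.

-37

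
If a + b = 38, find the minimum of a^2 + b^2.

With a + b = 38, a^2 + b^2 = a^2 + (38 − a)^2.
The derivative 2a − 2(38 − a) = 4a − 76 vanishes at a = 19; second derivative 4 > 0, a minimum.
The minimum is 2·(19)^2 = 722.

722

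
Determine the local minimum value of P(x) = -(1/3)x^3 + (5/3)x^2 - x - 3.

-256/81

P'(x) = -x^2 + (10/3)x - 1. Setting P'(x) = 0 gives x ∈ {1/3, 3}.
P''(x) = -2x + 10/3. P''(1/3) = 8/3 > 0 ⇒ local minimum; P''(3) = -8/3 < 0 ⇒ local maximum.
So the local minimum value is P(1/3) = -256/81.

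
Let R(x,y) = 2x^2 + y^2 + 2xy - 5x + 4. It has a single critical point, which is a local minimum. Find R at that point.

-9/4

∂R/∂x = 4x + 2y - 5 = 0 and ∂R/∂y = 2x + 2y = 0, so (x, y) = (5/2, -5/2).
The Hessian has R_{xx} = 4, R_{yy} = 2, R_{xy} = 2, giving D = 4 > 0 with R_{xx} > 0, so the point is a local minimum.
R(5/2, -5/2) = -9/4.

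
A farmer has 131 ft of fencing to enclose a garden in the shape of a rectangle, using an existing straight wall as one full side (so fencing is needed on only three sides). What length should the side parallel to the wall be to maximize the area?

131/2

Let the sides perpendicular to the wall have length x and the parallel side y, so 2x + y = 131 and the area is A = xy = x(131 − 2x).
A'(x) = 131 − 4x = 0 gives x = 131/4, and A''(x) = −4 < 0 confirms a maximum.
Then y = 131 − 2·131/4 = 131/2 and A = 17161/8.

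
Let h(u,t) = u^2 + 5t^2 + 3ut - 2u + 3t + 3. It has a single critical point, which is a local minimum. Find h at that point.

∂h/∂u = 2u + 3t - 2 = 0 and ∂h/∂t = 3u + 10t + 3 = 0, so (u, t) = (29/11, -12/11).
The Hessian has h_{uu} = 2, h_{tt} = 10, h_{ut} = 3, giving D = 11 > 0 with h_{uu} > 0, so the point is a local minimum.
h(29/11, -12/11) = -14/11.

-14/11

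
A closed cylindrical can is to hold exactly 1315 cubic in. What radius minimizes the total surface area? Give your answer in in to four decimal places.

With radius r and height h, πr²h = 1315 so h = 1315/(πr²), and S(r) = 2πr² + 2πrh = 2πr² + 2·1315/r.
S'(r) = 4πr − 2·1315/r² = 0 ⇒ r³ = 1315/(2π), so r ≈ 5.9372 and h = 2r ≈ 11.8744.
S''(r) = 4π + 4·1315/r³ > 0, so this is the minimum; S ≈ 664.4542.

5.9372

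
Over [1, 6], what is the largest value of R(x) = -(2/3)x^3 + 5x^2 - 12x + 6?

-5/3

Differentiating, R'(x) = -2x^2 + 10x - 12; which vanishes at x = 2 and x = 3.
Evaluating at the critical points and endpoints: R(1) = -5/3,  R(2) = -10/3,  R(3) = -3,  R(6) = -30.
So the maximum is R(1) = -5/3.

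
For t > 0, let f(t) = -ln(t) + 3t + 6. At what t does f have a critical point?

f'(t) = -1/t + 3 = 0 gives t = 1/3.
f''(t) = 1/t², which is positive for t > 0, so this is a local minimum.
f(1/3) = -1·ln(1/3) + 1 + 6 ≈ 8.0986.

1/3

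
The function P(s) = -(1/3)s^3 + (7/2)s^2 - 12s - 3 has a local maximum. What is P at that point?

P'(s) = -s^2 + 7s - 12. Setting P'(s) = 0 gives s ∈ {3, 4}.
P''(s) = -2s + 7. P''(3) = 1 > 0 ⇒ local minimum; P''(4) = -1 < 0 ⇒ local maximum.
Thus P has its local maximum at s = 4, with value -49/3.

-49/3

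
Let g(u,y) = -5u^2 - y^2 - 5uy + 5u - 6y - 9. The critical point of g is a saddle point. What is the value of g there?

-80

∂g/∂u = -10u - 5y + 5 = 0 and ∂g/∂y = -5u - 2y - 6 = 0, so (u, y) = (-8, 17).
The Hessian has g_{uu} = -10, g_{yy} = -2, g_{uy} = -5, giving D = -5 < 0, so the point is a saddle point.
g(-8, 17) = -80.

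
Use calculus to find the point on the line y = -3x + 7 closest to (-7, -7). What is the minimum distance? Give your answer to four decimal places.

Minimize D(x)^2 = (x + 7)^2 + (-3x + 14)^2.
d/dx[D^2] = 2(x + 7) + 2·(-3)·(-3x + 14) = 0 ⇒ x = 7/2.
Then y = -7/2 and the distance is √(245/2) ≈ 11.0680.

11.0680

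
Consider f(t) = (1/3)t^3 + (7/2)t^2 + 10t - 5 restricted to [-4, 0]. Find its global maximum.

-5

Differentiating, f'(t) = t^2 + 7t + 10; whose only zero in [-4, 0] is t = -2.
Evaluating at the critical points and endpoints: f(-4) = -31/3, f(-2) = -41/3, f(0) = -5.
Hence the absolute maximum is -5 at t = 0.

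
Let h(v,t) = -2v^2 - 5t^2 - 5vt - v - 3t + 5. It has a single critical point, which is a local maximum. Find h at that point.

83/15

∂h/∂v = -4v - 5t - 1 = 0 and ∂h/∂t = -5v - 10t - 3 = 0, so (v, t) = (1/3, -7/15).
The Hessian has h_{vv} = -4, h_{tt} = -10, h_{vt} = -5, giving D = 15 > 0 with h_{vv} < 0, so the point is a local maximum.
h(1/3, -7/15) = 83/15.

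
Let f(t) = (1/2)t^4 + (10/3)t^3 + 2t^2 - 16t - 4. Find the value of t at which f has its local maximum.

-2

Critical points: f'(t) = 2t^3 + 10t^2 + 4t - 16 vanishes at t = -4, -2, 1.
Second-derivative test with f''(t) = 6t^2 + 20t + 4: f''(-4) = 20 > 0 ⇒ local minimum; f''(-2) = -12 < 0 ⇒ local maximum; f''(1) = 30 > 0 ⇒ local minimum.
So the local maximum value is f(-2) = 52/3.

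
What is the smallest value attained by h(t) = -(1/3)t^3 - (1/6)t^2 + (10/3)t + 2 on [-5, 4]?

The derivative is -t^2 - (1/3)t + 10/3, which vanishes at t = -2 and t = 5/3.
Compare values at every candidate in [-5, 4]: h(-5) = 137/6, h(-2) = -8/3, h(5/3) = 899/162, h(4) = -26/3.
So the minimum is h(4) = -26/3.

-26/3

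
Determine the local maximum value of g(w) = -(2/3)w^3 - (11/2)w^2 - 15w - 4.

229/24

g'(w) = -2w^2 - 11w - 15. Setting g'(w) = 0 gives w ∈ {-3, -5/2}.
Second-derivative test with g''(w) = -4w - 11: g''(-3) = 1 > 0 ⇒ local minimum; g''(-5/2) = -1 < 0 ⇒ local maximum.
Thus g has its local maximum at w = -5/2, with value 229/24.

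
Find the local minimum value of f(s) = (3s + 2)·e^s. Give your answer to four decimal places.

f'(s) = 3·e^s + (3s + 2)·1·e^s = (3s + 5)·e^s. Since e^s > 0, the only critical point is s = -5/3.
f''(-5/3) has the same sign as 3 > 0, so this is a local minimum.
f(-5/3) = (-3)·e^(-5/3) ≈ -0.5666.

-0.5666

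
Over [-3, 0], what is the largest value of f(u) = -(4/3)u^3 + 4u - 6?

The derivative is -4u^2 + 4, whose only zero in [-3, 0] is u = -1.
Compare values at every candidate in [-3, 0]: f(-3) = 18; f(-1) = -26/3; f(0) = -6.
Hence the absolute maximum is 18 at u = -3.

18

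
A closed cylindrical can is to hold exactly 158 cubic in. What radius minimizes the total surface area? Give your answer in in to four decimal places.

With radius r and height h, πr²h = 158 so h = 158/(πr²), and S(r) = 2πr² + 2πrh = 2πr² + 2·158/r.
S'(r) = 4πr − 2·158/r² = 0 ⇒ r³ = 158/(2π), so r ≈ 2.9297 and h = 2r ≈ 5.8594.
S''(r) = 4π + 4·158/r³ > 0, so this is the minimum; S ≈ 161.7903.

2.9297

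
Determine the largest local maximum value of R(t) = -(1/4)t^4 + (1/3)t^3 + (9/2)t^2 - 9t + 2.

R'(t) = -t^3 + t^2 + 9t - 9. Setting R'(t) = 0 gives t ∈ {-3, 1, 3}.
R''(t) = -3t^2 + 2t + 9. R''(-3) = -24 < 0 ⇒ local maximum; R''(1) = 8 > 0 ⇒ local minimum; R''(3) = -12 < 0 ⇒ local maximum.
Thus R has its largest local maximum at t = -3, with value 161/4.

161/4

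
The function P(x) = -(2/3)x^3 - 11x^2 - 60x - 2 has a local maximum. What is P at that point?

P'(x) = -2x^2 - 22x - 60. Setting P'(x) = 0 gives x ∈ {-6, -5}.
Second-derivative test with P''(x) = -4x - 22: P''(-6) = 2 > 0 ⇒ local minimum; P''(-5) = -2 < 0 ⇒ local maximum.
The local maximum is P(-5) = 319/3.

319/3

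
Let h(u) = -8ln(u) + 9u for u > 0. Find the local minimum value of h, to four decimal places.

8.9423

h'(u) = -8/u + 9 = 0 gives u = 8/9.
h''(u) = 8/u², which is positive for u > 0, so this is a local minimum.
h(8/9) = -8·ln(8/9) + 8 ≈ 8.9423.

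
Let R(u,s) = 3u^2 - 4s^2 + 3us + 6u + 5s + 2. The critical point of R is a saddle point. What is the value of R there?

∂R/∂u = 6u + 3s + 6 = 0 and ∂R/∂s = 3u - 8s + 5 = 0, so (u, s) = (-21/19, 4/19).
The Hessian has R_{uu} = 6, R_{ss} = -8, R_{us} = 3, giving D = -57 < 0, so the point is a saddle point.
R(-21/19, 4/19) = -15/19.

-15/19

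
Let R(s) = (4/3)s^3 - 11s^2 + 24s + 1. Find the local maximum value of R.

Critical points: R'(s) = 4s^2 - 22s + 24 vanishes at s = 3/2, 4.
Second-derivative test with R''(s) = 8s - 22: R''(3/2) = -10 < 0 ⇒ local maximum; R''(4) = 10 > 0 ⇒ local minimum.
The local maximum is R(3/2) = 67/4.

67/4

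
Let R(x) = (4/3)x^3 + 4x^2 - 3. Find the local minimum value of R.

-3

R'(x) = 4x^2 + 8x = 0 at x = -2, 0.
Second-derivative test with R''(x) = 8x + 8: R''(-2) = -8 < 0 ⇒ local maximum; R''(0) = 8 > 0 ⇒ local minimum.
The local minimum is R(0) = -3.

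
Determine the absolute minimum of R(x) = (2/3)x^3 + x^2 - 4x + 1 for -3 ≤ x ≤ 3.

Differentiating, R'(x) = 2x^2 + 2x - 4; which vanishes at x = -2 and x = 1.
Candidates: R(-3) = 4,  R(-2) = 23/3,  R(1) = -4/3,  R(3) = 16.
Hence the absolute minimum is -4/3 at x = 1.

-4/3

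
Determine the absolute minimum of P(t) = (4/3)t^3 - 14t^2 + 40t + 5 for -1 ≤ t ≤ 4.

Differentiating, P'(t) = 4t^2 - 28t + 40; whose only zero in [-1, 4] is t = 2.
Candidates: P(-1) = -151/3,  P(2) = 119/3,  P(4) = 79/3.
Hence the absolute minimum is -151/3 at t = -1.

-151/3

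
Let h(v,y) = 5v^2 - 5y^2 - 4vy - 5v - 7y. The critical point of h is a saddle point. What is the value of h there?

65/29

∂h/∂v = 10v - 4y - 5 = 0 and ∂h/∂y = -4v - 10y - 7 = 0, so (v, y) = (11/58, -45/58).
The Hessian has h_{vv} = 10, h_{yy} = -10, h_{vy} = -4, giving D = -116 < 0, so the point is a saddle point.
h(11/58, -45/58) = 65/29.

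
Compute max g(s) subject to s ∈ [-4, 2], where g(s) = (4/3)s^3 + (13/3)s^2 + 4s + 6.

The derivative is 4s^2 + (26/3)s + 4, which vanishes at s = -3/2 and s = -2/3.
Evaluating at the critical points and endpoints: g(-4) = -26,  g(-3/2) = 21/4,  g(-2/3) = 394/81,  g(2) = 42.
The maximum over the interval is 42, attained at s = 2.

42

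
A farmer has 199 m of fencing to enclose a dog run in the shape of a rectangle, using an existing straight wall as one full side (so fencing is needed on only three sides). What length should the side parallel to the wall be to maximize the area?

Let the sides perpendicular to the wall have length x and the parallel side y, so 2x + y = 199 and the area is A = xy = x(199 − 2x).
A'(x) = 199 − 4x = 0 gives x = 199/4, and A''(x) = −4 < 0 confirms a maximum.
Then y = 199 − 2·199/4 = 199/2 and A = 39601/8.

199/2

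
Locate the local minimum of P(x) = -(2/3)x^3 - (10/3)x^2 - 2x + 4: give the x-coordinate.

-3

P'(x) = -2x^2 - (20/3)x - 2 = 0 at x = -3, -1/3.
P''(x) = -4x - 20/3. P''(-3) = 16/3 > 0 ⇒ local minimum; P''(-1/3) = -16/3 < 0 ⇒ local maximum.
The local minimum is P(-3) = -2.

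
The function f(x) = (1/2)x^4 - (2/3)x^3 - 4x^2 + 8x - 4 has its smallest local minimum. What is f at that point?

f'(x) = 2x^3 - 2x^2 - 8x + 8. Setting f'(x) = 0 gives x ∈ {-2, 1, 2}.
f''(x) = 6x^2 - 4x - 8. f''(-2) = 24 > 0 ⇒ local minimum; f''(1) = -6 < 0 ⇒ local maximum; f''(2) = 8 > 0 ⇒ local minimum.
The smallest local minimum is f(-2) = -68/3.

-68/3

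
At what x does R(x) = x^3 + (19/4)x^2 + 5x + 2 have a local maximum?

-5/2

Critical points: R'(x) = 3x^2 + (19/2)x + 5 vanishes at x = -5/2, -2/3.
Since R''(x) = 6x + 19/2, we get R''(-5/2) = -11/2 < 0 ⇒ local maximum; R''(-2/3) = 11/2 > 0 ⇒ local minimum.
So the local maximum value is R(-5/2) = 57/16.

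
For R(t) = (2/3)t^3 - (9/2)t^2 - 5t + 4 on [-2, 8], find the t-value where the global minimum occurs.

5

The derivative is 2t^2 - 9t - 5, which vanishes at t = -1/2 and t = 5.
Candidates: R(-2) = -28/3; R(-1/2) = 127/24; R(5) = -301/6; R(8) = 52/3.
Hence the absolute minimum is -301/6 at t = 5.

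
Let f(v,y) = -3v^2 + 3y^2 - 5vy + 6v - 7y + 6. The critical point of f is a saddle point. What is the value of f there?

117/61

∂f/∂v = -6v - 5y + 6 = 0 and ∂f/∂y = -5v + 6y - 7 = 0, so (v, y) = (1/61, 72/61).
The Hessian has f_{vv} = -6, f_{yy} = 6, f_{vy} = -5, giving D = -61 < 0, so the point is a saddle point.
f(1/61, 72/61) = 117/61.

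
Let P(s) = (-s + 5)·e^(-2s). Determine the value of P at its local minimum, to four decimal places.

Differentiating with the product rule gives P'(s) = (2s - 11)·e^(-2s). Since e^(-2s) > 0, the only critical point is s = 11/2.
P''(11/2) has the same sign as 2 > 0, so this is a local minimum.
P(11/2) = (-1/2)·e^(-11) ≈ -0.0000.

-0.0000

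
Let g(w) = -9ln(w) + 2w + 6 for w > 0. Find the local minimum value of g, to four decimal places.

1.4633

g'(w) = -9/w + 2 = 0 gives w = 9/2.
g''(w) = 9/w², which is positive for w > 0, so this is a local minimum.
g(9/2) = -9·ln(9/2) + 9 + 6 ≈ 1.4633.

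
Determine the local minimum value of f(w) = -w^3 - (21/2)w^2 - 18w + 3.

f'(w) = -3w^2 - 21w - 18 = 0 at w = -6, -1.
Second-derivative test with f''(w) = -6w - 21: f''(-6) = 15 > 0 ⇒ local minimum; f''(-1) = -15 < 0 ⇒ local maximum.
So the local minimum value is f(-6) = -51.

-51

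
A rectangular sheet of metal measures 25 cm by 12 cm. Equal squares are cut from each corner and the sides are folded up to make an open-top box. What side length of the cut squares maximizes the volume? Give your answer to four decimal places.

2.5573

With cut size x, the volume is V(x) = x(25 − 2x)(12 − 2x) for 0 < x < 6.
V'(x) = 12x^2 − 148x + 300. Setting V'(x) = 0 gives x ≈ 2.5573 (the root in (0, 6)).
V''(x) = 24x − 148 is negative there, so this is the maximum; V ≈ 350.1428.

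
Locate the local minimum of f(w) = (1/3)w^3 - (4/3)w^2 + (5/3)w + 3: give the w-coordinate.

5/3

f'(w) = w^2 - (8/3)w + 5/3 = 0 at w = 1, 5/3.
f''(w) = 2w - 8/3. f''(1) = -2/3 < 0 ⇒ local maximum; f''(5/3) = 2/3 > 0 ⇒ local minimum.
The local minimum is f(5/3) = 293/81.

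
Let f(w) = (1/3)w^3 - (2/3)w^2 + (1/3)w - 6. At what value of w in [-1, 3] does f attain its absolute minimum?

-1

Differentiating, f'(w) = w^2 - (4/3)w + 1/3; which vanishes at w = 1/3 and w = 1.
Candidates: f(-1) = -22/3, f(1/3) = -482/81, f(1) = -6, f(3) = -2.
So the minimum is f(-1) = -22/3.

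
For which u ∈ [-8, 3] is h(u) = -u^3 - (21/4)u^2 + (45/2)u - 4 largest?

Differentiating, h'(u) = -3u^2 - (21/2)u + 45/2; which vanishes at u = -5 and u = 3/2.
Evaluating at the critical points and endpoints: h(-8) = -8,  h(-5) = -491/4,  h(3/2) = 233/16,  h(3) = -43/4.
Hence the absolute maximum is 233/16 at u = 3/2.

3/2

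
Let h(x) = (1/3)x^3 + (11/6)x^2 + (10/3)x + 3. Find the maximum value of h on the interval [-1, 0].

3

The derivative is x^2 + (11/3)x + 10/3, which has no zeros in [-1, 0].
Candidates: h(-1) = 7/6; h(0) = 3.
The maximum over the interval is 3, attained at x = 0.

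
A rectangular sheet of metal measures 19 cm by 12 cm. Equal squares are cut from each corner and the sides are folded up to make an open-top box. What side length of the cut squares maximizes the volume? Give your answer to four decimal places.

2.3928

With cut size x, the volume is V(x) = x(19 − 2x)(12 − 2x) for 0 < x < 6.
V'(x) = 12x^2 − 124x + 228. Setting V'(x) = 0 gives x ≈ 2.3928 (the root in (0, 6)).
V''(x) = 24x − 124 is negative there, so this is the maximum; V ≈ 245.3777.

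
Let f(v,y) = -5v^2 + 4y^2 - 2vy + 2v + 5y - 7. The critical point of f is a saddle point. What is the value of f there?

∂f/∂v = -10v - 2y + 2 = 0 and ∂f/∂y = -2v + 8y + 5 = 0, so (v, y) = (13/42, -23/42).
The Hessian has f_{vv} = -10, f_{yy} = 8, f_{vy} = -2, giving D = -84 < 0, so the point is a saddle point.
f(13/42, -23/42) = -677/84.

-677/84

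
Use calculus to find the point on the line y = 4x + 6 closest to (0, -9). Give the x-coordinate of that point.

Minimize D(x)^2 = (x + 0)^2 + (4x + 15)^2.
d/dx[D^2] = 2(x + 0) + 2·4·(4x + 15) = 0 ⇒ x = -60/17.
Then y = -138/17 and the distance is √(225/17) ≈ 3.6380.

-60/17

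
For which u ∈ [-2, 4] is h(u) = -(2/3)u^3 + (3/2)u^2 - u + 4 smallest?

h'(u) = -2u^2 + 3u - 1, which vanishes at u = 1/2 and u = 1.
Candidates: h(-2) = 52/3,  h(1/2) = 91/24,  h(1) = 23/6,  h(4) = -56/3.
So the minimum is h(4) = -56/3.

4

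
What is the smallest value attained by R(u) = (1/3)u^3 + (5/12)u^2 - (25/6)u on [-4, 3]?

-1375/324

R'(u) = u^2 + (5/6)u - 25/6, which vanishes at u = -5/2 and u = 5/3.
Evaluating at the critical points and endpoints: R(-4) = 2, R(-5/2) = 125/16, R(5/3) = -1375/324, R(3) = 1/4.
So the minimum is R(5/3) = -1375/324.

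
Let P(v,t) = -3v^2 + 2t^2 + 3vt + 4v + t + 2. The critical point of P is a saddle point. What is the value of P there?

83/33

∂P/∂v = -6v + 3t + 4 = 0 and ∂P/∂t = 3v + 4t + 1 = 0, so (v, t) = (13/33, -6/11).
The Hessian has P_{vv} = -6, P_{tt} = 4, P_{vt} = 3, giving D = -33 < 0, so the point is a saddle point.
P(13/33, -6/11) = 83/33.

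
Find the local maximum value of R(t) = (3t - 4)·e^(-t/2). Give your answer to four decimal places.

1.1333

R'(t) = 3·e^(-t/2) + (3t - 4)·(-1/2)·e^(-t/2) = (-(3/2)t + 5)·e^(-t/2). Since e^(-t/2) > 0, the only critical point is t = 10/3.
R''(10/3) has the same sign as -3/2 < 0, so this is a local maximum.
R(10/3) = (6)·e^(-5/3) ≈ 1.1333.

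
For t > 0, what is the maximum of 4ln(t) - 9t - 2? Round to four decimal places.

-9.2437

h'(t) = 4/t − 9 = 0 gives t = 4/9.
h''(t) = -4/t², which is negative for t > 0, so this is a local maximum.
h(4/9) = 4·ln(4/9) - 4 - 2 ≈ -9.2437.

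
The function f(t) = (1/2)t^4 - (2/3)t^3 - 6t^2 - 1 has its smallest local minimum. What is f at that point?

f'(t) = 2t^3 - 2t^2 - 12t = 0 at t = -2, 0, 3.
Second-derivative test with f''(t) = 6t^2 - 4t - 12: f''(-2) = 20 > 0 ⇒ local minimum; f''(0) = -12 < 0 ⇒ local maximum; f''(3) = 30 > 0 ⇒ local minimum.
Thus f has its smallest local minimum at t = 3, with value -65/2.

-65/2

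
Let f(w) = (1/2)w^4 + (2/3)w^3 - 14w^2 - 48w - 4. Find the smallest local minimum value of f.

-748/3

f'(w) = 2w^3 + 2w^2 - 28w - 48 = 0 at w = -3, -2, 4.
Since f''(w) = 6w^2 + 4w - 28, we get f''(-3) = 14 > 0 ⇒ local minimum; f''(-2) = -12 < 0 ⇒ local maximum; f''(4) = 84 > 0 ⇒ local minimum.
So the smallest local minimum value is f(4) = -748/3.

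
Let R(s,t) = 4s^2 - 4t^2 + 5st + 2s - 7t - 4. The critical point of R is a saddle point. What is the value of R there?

-106/89

∂R/∂s = 8s + 5t + 2 = 0 and ∂R/∂t = 5s - 8t - 7 = 0, so (s, t) = (19/89, -66/89).
The Hessian has R_{ss} = 8, R_{tt} = -8, R_{st} = 5, giving D = -89 < 0, so the point is a saddle point.
R(19/89, -66/89) = -106/89.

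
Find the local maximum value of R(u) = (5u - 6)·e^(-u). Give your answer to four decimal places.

0.5540

By the product rule, R'(u) = (-5u + 11)·e^(-u). Since e^(-u) > 0, the only critical point is u = 11/5.
R''(11/5) has the same sign as -5 < 0, so this is a local maximum.
R(11/5) = (5)·e^(-11/5) ≈ 0.5540.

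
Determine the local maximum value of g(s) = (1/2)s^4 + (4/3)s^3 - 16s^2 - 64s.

184/3

g'(s) = 2s^3 + 4s^2 - 32s - 64. Setting g'(s) = 0 gives s ∈ {-4, -2, 4}.
Since g''(s) = 6s^2 + 8s - 32, we get g''(-4) = 32 > 0 ⇒ local minimum; g''(-2) = -24 < 0 ⇒ local maximum; g''(4) = 96 > 0 ⇒ local minimum.
So the local maximum value is g(-2) = 184/3.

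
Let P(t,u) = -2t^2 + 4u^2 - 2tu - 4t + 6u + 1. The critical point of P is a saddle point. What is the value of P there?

-5/9

∂P/∂t = -4t - 2u - 4 = 0 and ∂P/∂u = -2t + 8u + 6 = 0, so (t, u) = (-5/9, -8/9).
The Hessian has P_{tt} = -4, P_{uu} = 8, P_{tu} = -2, giving D = -36 < 0, so the point is a saddle point.
P(-5/9, -8/9) = -5/9.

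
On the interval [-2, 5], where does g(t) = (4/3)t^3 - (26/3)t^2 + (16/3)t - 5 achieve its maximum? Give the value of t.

g'(t) = 4t^2 - (52/3)t + 16/3, which vanishes at t = 1/3 and t = 4.
Compare values at every candidate in [-2, 5]: g(-2) = -61,  g(1/3) = -335/81,  g(4) = -37,  g(5) = -85/3.
Hence the absolute maximum is -335/81 at t = 1/3.

1/3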